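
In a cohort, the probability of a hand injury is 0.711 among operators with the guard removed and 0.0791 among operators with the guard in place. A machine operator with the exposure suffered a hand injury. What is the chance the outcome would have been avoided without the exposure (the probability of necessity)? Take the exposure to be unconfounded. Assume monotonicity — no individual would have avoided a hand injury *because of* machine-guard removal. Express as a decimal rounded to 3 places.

PN ≈ 0.889

Let p₁ = 0.711, p₀ = 0.0791.
Under exogeneity and monotonicity, PN = (p₁ − p₀) / p₁.
PN = (0.711 − 0.0791) / 0.711 = 0.6319 / 0.711 ≈ 0.8887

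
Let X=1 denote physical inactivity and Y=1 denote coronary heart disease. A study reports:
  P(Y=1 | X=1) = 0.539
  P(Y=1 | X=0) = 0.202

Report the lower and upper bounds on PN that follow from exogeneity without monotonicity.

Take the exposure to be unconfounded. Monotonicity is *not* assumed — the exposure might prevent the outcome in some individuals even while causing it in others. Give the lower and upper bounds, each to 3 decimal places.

0.625 ≤ PN ≤ 1.000

Let p₁ = 0.539, p₀ = 0.202.
Under exogeneity alone the bounds on PN are max{0,(p₁−p₀)/p₁} ≤ PN ≤ min{1,(1−p₀)/p₁}.
  lower = (p₁ − p₀)/p₁ = 0.337 / 0.539 ≈ 0.6252
  upper = min{1, (1 − p₀)/p₁} = 0.798 / 0.539 ≈ 1.4805 → capped at 1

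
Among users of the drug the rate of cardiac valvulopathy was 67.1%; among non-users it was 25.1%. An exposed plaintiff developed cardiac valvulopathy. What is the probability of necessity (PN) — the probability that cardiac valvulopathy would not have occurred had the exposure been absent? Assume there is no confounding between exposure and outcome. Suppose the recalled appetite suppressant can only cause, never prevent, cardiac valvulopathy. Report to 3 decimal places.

p₁ = 0.671, p₀ = 0.251.
Under exogeneity and monotonicity, PN = (p₁ − p₀) / p₁.
PN = (0.671 − 0.251) / 0.671 = 0.42 / 0.671 ≈ 0.6259

PN ≈ 0.626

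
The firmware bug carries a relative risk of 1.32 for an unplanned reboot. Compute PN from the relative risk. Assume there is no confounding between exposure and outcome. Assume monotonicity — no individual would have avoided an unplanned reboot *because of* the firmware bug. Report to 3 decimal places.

Under exogeneity and monotonicity, PN = (RR − 1) / RR = 1 − 1/RR.
PN = (1.32 − 1) / 1.32 = 0.32 / 1.32 ≈ 0.2424

PN ≈ 0.242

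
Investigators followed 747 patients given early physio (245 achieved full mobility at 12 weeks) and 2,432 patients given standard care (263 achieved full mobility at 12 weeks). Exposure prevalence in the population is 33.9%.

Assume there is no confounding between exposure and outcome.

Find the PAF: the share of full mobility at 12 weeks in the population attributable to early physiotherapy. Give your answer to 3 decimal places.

p₁ = P(outcome | exposed) = 245/747 = 0.32798
p₀ = P(outcome | unexposed) = 263/2432 = 0.10814
Overall risk P(Y=1) = π·p₁ + (1−π)·p₀ = 0.339×0.32798 + 0.661×0.10814 = 0.18267.
Under exogeneity, PAF = [P(Y=1) − p₀] / P(Y=1).
PAF = (0.18267 − 0.10814) / 0.18267 ≈ 0.4080

PAF ≈ 0.408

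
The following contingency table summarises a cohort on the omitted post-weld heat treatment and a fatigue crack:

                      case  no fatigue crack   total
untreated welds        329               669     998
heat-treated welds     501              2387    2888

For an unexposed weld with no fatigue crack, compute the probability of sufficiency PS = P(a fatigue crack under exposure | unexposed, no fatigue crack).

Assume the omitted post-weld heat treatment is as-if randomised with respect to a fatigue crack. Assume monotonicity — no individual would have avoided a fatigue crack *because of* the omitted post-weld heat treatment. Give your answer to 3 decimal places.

p₁ = P(outcome | exposed) = 329/998 = 0.32966
p₀ = P(outcome | unexposed) = 501/2888 = 0.17348
Under exogeneity and monotonicity, PS = (p₁ − p₀)/(1 − p₀).
PS = (0.32966 − 0.17348) / 0.82652 ≈ 0.1890

PS ≈ 0.189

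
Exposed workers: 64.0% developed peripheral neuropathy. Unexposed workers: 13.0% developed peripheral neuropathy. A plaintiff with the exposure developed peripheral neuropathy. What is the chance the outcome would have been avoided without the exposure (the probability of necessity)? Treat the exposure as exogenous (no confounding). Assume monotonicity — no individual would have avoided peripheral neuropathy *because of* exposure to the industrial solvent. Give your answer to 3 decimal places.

p₁ = 0.64, p₀ = 0.13.
Under exogeneity and monotonicity, PN = (p₁ − p₀) / p₁.
PN = (0.64 − 0.13) / 0.64 = 0.51 / 0.64 ≈ 0.7969

PN ≈ 0.797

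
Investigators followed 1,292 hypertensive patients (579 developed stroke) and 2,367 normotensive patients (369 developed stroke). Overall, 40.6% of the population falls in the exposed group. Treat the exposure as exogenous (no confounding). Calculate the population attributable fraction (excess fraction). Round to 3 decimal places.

p₁ = P(outcome | exposed) = 579/1292 = 0.44814
p₀ = P(outcome | unexposed) = 369/2367 = 0.15589
Overall risk P(Y=1) = π·p₁ + (1−π)·p₀ = 0.406×0.44814 + 0.594×0.15589 = 0.27455.
Under exogeneity, PAF = [P(Y=1) − p₀] / P(Y=1).
PAF = (0.27455 − 0.15589) / 0.27455 ≈ 0.4322

PAF ≈ 0.432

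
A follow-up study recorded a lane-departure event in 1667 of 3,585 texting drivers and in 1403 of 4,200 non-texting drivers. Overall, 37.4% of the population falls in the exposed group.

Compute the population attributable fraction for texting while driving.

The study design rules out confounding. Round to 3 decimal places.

p₁ = P(outcome | exposed) = 1667/3585 = 0.46499
p₀ = P(outcome | unexposed) = 1403/4200 = 0.33405
Overall risk P(Y=1) = π·p₁ + (1−π)·p₀ = 0.374×0.46499 + 0.626×0.33405 = 0.38302.
Under exogeneity, PAF = [P(Y=1) − p₀] / P(Y=1).
PAF = (0.38302 − 0.33405) / 0.38302 ≈ 0.1279

PAF ≈ 0.128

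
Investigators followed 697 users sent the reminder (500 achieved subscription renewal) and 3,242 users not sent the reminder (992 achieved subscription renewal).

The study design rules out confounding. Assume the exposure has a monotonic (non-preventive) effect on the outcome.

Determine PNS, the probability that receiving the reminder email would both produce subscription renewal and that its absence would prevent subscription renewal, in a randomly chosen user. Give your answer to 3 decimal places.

PNS ≈ 0.411

p₁ = P(outcome | exposed) = 500/697 = 0.71736
p₀ = P(outcome | unexposed) = 992/3242 = 0.30598
Under exogeneity and monotonicity, PNS = p₁ − p₀.
PNS = 0.71736 − 0.30598 = 0.41138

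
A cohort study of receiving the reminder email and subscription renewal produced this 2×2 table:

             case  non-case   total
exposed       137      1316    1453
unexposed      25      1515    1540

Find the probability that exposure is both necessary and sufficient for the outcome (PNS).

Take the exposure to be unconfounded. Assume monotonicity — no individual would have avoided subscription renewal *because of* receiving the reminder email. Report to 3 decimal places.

PNS ≈ 0.078

p₁ = P(outcome | exposed) = 137/1453 = 0.094288
p₀ = P(outcome | unexposed) = 25/1540 = 0.016234
Under exogeneity and monotonicity, PNS = p₁ − p₀.
PNS = 0.094288 − 0.016234 = 0.078054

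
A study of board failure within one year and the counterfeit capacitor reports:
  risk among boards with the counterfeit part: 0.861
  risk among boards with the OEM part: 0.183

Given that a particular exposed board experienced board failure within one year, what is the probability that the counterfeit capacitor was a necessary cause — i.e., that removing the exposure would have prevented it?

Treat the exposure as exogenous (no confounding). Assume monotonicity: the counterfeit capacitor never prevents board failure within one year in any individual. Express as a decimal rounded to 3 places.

Let p₁ = 0.861, p₀ = 0.183.
Under exogeneity and monotonicity, PN = (p₁ − p₀) / p₁.
PN = (0.861 − 0.183) / 0.861 = 0.678 / 0.861 ≈ 0.7875

PN ≈ 0.787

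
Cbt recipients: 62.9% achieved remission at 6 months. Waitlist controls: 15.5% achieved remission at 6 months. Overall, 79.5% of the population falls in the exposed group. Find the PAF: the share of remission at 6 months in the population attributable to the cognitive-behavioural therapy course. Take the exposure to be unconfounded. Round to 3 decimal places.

p₁ = 0.629, p₀ = 0.155.
Overall risk P(Y=1) = π·p₁ + (1−π)·p₀ = 0.795×0.629 + 0.205×0.155 = 0.53183.
Under exogeneity, PAF = [P(Y=1) − p₀] / P(Y=1).
PAF = (0.53183 − 0.155) / 0.53183 ≈ 0.7086

PAF ≈ 0.709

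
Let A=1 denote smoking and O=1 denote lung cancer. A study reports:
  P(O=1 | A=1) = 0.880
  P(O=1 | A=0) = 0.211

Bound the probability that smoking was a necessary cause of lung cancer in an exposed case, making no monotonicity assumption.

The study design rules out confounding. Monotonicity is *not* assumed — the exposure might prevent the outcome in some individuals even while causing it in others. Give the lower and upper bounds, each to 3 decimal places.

0.760 ≤ PN ≤ 0.897

Let p₁ = 0.88, p₀ = 0.211.
Under exogeneity alone the bounds on PN are max{0,(p₁−p₀)/p₁} ≤ PN ≤ min{1,(1−p₀)/p₁}.
  lower = (p₁ − p₀)/p₁ = 0.669 / 0.88 ≈ 0.7602
  upper = min{1, (1 − p₀)/p₁} = 0.789 / 0.88 ≈ 0.8966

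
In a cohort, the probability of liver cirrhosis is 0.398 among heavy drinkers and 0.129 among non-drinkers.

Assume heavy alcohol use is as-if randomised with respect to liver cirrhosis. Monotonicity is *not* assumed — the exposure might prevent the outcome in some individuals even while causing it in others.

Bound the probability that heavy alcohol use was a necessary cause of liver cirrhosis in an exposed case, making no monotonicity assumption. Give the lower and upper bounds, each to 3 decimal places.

0.676 ≤ PN ≤ 1.000

Let p₁ = 0.398, p₀ = 0.129.
Under exogeneity alone the bounds on PN are max{0,(p₁−p₀)/p₁} ≤ PN ≤ min{1,(1−p₀)/p₁}.
  lower = (p₁ − p₀)/p₁ = 0.269 / 0.398 ≈ 0.6759
  upper = min{1, (1 − p₀)/p₁} = 0.871 / 0.398 ≈ 2.1884 → capped at 1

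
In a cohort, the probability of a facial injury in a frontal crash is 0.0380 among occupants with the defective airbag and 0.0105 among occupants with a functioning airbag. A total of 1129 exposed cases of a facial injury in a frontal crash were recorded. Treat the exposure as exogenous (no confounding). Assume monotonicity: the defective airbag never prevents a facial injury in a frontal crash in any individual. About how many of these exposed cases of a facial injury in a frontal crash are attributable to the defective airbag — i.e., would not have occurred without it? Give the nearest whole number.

about 817 cases

Let p₁ = 0.038, p₀ = 0.0105.
PN = (p₁ − p₀)/p₁ = (0.038 − 0.0105) / 0.038 ≈ 0.72368.
Attributable cases ≈ PN × (exposed cases) = 0.72368 × 1129 ≈ 817.04.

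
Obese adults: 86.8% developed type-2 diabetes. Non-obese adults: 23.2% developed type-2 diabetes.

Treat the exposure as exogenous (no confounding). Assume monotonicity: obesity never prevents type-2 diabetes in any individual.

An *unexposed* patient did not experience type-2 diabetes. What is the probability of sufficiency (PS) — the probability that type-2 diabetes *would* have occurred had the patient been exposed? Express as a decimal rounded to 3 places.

PS ≈ 0.828

p₁ = 0.868, p₀ = 0.232.
Under exogeneity and monotonicity, PS = (p₁ − p₀) / (1 − p₀).
PS = (0.868 − 0.232) / (1 − 0.232) = 0.636 / 0.768 ≈ 0.8281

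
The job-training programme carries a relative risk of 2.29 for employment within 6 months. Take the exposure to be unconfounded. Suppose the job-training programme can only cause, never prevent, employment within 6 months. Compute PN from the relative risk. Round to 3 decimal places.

Under exogeneity and monotonicity, PN = (RR − 1) / RR = 1 − 1/RR.
PN = (2.29 − 1) / 2.29 = 1.29 / 2.29 ≈ 0.5633

PN ≈ 0.563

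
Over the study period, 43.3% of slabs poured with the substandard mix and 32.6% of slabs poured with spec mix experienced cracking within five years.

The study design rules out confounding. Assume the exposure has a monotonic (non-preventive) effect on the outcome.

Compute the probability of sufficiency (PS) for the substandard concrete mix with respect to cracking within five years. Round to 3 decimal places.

p₁ = 0.433, p₀ = 0.326.
Under exogeneity and monotonicity, PS = (p₁ − p₀) / (1 − p₀).
PS = (0.433 − 0.326) / (1 − 0.326) = 0.107 / 0.674 ≈ 0.1588

PS ≈ 0.159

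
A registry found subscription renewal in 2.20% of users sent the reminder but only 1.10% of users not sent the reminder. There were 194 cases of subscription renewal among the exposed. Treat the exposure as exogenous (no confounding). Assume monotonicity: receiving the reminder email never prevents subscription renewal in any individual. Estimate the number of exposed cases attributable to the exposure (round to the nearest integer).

p₁ = 0.022, p₀ = 0.011.
PN = (p₁ − p₀)/p₁ = (0.022 − 0.011) / 0.022 ≈ 0.50000.
Attributable cases ≈ PN × (exposed cases) = 0.50000 × 194 ≈ 97.00.

about 97 cases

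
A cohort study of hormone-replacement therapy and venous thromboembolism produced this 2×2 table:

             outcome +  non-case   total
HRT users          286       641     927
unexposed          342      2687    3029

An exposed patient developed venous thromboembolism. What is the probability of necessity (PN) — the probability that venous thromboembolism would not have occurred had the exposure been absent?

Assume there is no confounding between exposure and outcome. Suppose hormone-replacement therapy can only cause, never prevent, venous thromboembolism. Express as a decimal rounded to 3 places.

PN ≈ 0.634

p₁ = P(outcome | exposed) = 286/927 = 0.30852
p₀ = P(outcome | unexposed) = 342/3029 = 0.11291
Under exogeneity and monotonicity, PN = (p₁ − p₀) / p₁.
PN = (0.30852 − 0.11291) / 0.30852 = 0.19561 / 0.30852 ≈ 0.6340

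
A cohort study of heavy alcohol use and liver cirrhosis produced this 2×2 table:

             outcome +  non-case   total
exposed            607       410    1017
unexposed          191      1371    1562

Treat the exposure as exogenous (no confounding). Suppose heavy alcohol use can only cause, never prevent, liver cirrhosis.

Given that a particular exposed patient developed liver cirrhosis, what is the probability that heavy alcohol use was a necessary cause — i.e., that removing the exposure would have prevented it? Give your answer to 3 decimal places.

PN ≈ 0.795

p₁ = P(outcome | exposed) = 607/1017 = 0.59685
p₀ = P(outcome | unexposed) = 191/1562 = 0.12228
Under exogeneity and monotonicity, PN = (p₁ − p₀) / p₁.
PN = (0.59685 − 0.12228) / 0.59685 = 0.47457 / 0.59685 ≈ 0.7951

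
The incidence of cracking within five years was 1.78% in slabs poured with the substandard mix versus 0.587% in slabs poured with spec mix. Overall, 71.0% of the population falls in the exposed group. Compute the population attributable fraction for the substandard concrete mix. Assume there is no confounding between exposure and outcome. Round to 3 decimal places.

p₁ = 0.0178, p₀ = 0.00587.
Overall risk P(Y=1) = π·p₁ + (1−π)·p₀ = 0.71×0.0178 + 0.29×0.00587 = 0.01434.
Under exogeneity, PAF = [P(Y=1) − p₀] / P(Y=1).
PAF = (0.01434 − 0.00587) / 0.01434 ≈ 0.5907

PAF ≈ 0.591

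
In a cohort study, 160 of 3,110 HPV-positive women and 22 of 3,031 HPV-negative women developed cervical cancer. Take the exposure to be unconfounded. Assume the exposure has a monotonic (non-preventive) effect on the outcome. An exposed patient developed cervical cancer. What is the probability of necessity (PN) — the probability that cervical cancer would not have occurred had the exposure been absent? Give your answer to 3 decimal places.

PN ≈ 0.859

p₁ = P(outcome | exposed) = 160/3110 = 0.051447
p₀ = P(outcome | unexposed) = 22/3031 = 0.0072583
Under exogeneity and monotonicity, PN = (p₁ − p₀) / p₁.
PN = (0.051447 − 0.0072583) / 0.051447 = 0.044189 / 0.051447 ≈ 0.8589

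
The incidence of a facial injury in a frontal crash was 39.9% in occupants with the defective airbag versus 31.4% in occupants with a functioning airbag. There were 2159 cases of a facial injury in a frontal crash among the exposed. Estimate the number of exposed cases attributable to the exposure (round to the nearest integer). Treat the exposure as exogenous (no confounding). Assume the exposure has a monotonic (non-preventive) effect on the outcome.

about 460 cases

p₁ = 0.399, p₀ = 0.314.
PN = (p₁ − p₀)/p₁ = (0.399 − 0.314) / 0.399 ≈ 0.21303.
Attributable cases ≈ PN × (exposed cases) = 0.21303 × 2159 ≈ 459.94.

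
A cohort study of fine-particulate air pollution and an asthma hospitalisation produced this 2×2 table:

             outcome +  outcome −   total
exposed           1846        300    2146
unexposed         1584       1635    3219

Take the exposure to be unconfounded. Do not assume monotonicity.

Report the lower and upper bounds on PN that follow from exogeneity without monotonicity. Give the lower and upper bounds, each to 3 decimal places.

p₁ = P(outcome | exposed) = 1846/2146 = 0.86021
p₀ = P(outcome | unexposed) = 1584/3219 = 0.49208
Under exogeneity alone the bounds on PN are max{0,(p₁−p₀)/p₁} ≤ PN ≤ min{1,(1−p₀)/p₁}.
  lower = (p₁ − p₀)/p₁ = 0.36813 / 0.86021 ≈ 0.4280
  upper = min{1, (1 − p₀)/p₁} = 0.50792 / 0.86021 ≈ 0.5905

0.428 ≤ PN ≤ 0.590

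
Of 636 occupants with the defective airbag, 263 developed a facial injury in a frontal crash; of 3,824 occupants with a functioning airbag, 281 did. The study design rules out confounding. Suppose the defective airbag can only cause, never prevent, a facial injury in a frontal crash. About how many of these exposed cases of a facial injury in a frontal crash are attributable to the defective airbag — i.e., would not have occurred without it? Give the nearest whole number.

p₁ = P(outcome | exposed) = 263/636 = 0.41352
p₀ = P(outcome | unexposed) = 281/3824 = 0.073483
PN = (p₁ − p₀)/p₁ = (0.41352 − 0.073483) / 0.41352 ≈ 0.82230.
Attributable cases ≈ PN × (exposed cases) = 0.82230 × 263 ≈ 216.26.

about 216 cases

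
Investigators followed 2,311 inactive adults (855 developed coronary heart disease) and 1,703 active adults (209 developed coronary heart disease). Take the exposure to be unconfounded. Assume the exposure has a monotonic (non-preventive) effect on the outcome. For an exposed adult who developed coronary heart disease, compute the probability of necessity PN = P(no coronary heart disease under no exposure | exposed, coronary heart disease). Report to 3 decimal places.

PN ≈ 0.668

p₁ = P(outcome | exposed) = 855/2311 = 0.36997
p₀ = P(outcome | unexposed) = 209/1703 = 0.12272
Under exogeneity and monotonicity, PN = (p₁ − p₀) / p₁.
PN = (0.36997 − 0.12272) / 0.36997 = 0.24725 / 0.36997 ≈ 0.6683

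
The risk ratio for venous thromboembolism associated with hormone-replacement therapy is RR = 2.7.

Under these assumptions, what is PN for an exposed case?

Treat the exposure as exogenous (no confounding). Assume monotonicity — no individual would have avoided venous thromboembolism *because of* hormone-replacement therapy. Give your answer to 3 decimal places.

PN ≈ 0.630

Under exogeneity and monotonicity, PN = (RR − 1) / RR = 1 − 1/RR.
PN = (2.7 − 1) / 2.7 = 1.7 / 2.7 ≈ 0.6296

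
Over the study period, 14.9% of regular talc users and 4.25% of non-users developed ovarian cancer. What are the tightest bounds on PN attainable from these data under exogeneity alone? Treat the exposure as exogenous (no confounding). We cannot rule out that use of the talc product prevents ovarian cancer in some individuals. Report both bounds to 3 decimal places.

p₁ = 0.149, p₀ = 0.0425.
Under exogeneity alone the bounds on PN are max{0,(p₁−p₀)/p₁} ≤ PN ≤ min{1,(1−p₀)/p₁}.
  lower = (p₁ − p₀)/p₁ = 0.1065 / 0.149 ≈ 0.7148
  upper = min{1, (1 − p₀)/p₁} = 0.9575 / 0.149 ≈ 6.4262 → capped at 1

0.715 ≤ PN ≤ 1.000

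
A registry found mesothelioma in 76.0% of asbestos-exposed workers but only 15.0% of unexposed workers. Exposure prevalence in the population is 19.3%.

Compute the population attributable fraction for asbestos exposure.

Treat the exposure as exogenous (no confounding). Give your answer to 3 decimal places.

p₁ = 0.76, p₀ = 0.15.
Overall risk P(Y=1) = π·p₁ + (1−π)·p₀ = 0.193×0.76 + 0.807×0.15 = 0.26773.
Under exogeneity, PAF = [P(Y=1) − p₀] / P(Y=1).
PAF = (0.26773 − 0.15) / 0.26773 ≈ 0.4397

PAF ≈ 0.440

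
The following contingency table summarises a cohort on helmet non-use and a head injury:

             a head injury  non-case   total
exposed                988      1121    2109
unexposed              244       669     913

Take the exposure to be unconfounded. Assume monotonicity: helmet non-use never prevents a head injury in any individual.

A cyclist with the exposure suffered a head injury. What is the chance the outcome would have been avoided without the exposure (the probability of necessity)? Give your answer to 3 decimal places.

PN ≈ 0.430

p₁ = P(outcome | exposed) = 988/2109 = 0.46847
p₀ = P(outcome | unexposed) = 244/913 = 0.26725
Under exogeneity and monotonicity, PN = (p₁ − p₀)/p₁.
PN = (0.46847 − 0.26725) / 0.46847 ≈ 0.4295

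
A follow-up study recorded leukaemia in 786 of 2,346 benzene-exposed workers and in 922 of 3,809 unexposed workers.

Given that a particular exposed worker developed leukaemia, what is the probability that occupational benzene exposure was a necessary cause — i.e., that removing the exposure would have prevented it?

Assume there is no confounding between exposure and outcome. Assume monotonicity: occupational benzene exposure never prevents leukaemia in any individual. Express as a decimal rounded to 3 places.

PN ≈ 0.278

p₁ = P(outcome | exposed) = 786/2346 = 0.33504
p₀ = P(outcome | unexposed) = 922/3809 = 0.24206
Under exogeneity and monotonicity, PN = (p₁ − p₀) / p₁.
PN = (0.33504 − 0.24206) / 0.33504 = 0.09298 / 0.33504 ≈ 0.2775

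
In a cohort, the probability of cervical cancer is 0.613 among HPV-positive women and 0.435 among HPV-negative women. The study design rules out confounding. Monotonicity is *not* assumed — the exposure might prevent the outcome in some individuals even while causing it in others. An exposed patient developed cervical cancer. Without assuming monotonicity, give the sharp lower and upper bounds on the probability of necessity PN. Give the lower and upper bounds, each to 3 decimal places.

0.290 ≤ PN ≤ 0.922

Let p₁ = 0.613, p₀ = 0.435.
Under exogeneity alone the bounds on PN are max{0,(p₁−p₀)/p₁} ≤ PN ≤ min{1,(1−p₀)/p₁}.
  lower = (p₁ − p₀)/p₁ = 0.178 / 0.613 ≈ 0.2904
  upper = min{1, (1 − p₀)/p₁} = 0.565 / 0.613 ≈ 0.9217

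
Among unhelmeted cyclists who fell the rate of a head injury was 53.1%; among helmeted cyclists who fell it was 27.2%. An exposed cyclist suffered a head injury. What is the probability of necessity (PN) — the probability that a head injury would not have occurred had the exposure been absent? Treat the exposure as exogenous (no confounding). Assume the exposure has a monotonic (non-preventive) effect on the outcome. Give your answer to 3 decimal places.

p₁ = 0.531, p₀ = 0.272.
Under exogeneity and monotonicity, PN = (p₁ − p₀) / p₁.
PN = (0.531 − 0.272) / 0.531 = 0.259 / 0.531 ≈ 0.4878

PN ≈ 0.488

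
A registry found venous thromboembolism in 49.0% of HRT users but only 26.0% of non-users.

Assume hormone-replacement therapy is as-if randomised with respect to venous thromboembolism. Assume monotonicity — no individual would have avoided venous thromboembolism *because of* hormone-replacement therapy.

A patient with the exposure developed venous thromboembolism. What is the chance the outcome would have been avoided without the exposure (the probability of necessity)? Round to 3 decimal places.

PN ≈ 0.469

p₁ = 0.49, p₀ = 0.26.
Under exogeneity and monotonicity, PN = (p₁ − p₀) / p₁.
PN = (0.49 − 0.26) / 0.49 = 0.23 / 0.49 ≈ 0.4694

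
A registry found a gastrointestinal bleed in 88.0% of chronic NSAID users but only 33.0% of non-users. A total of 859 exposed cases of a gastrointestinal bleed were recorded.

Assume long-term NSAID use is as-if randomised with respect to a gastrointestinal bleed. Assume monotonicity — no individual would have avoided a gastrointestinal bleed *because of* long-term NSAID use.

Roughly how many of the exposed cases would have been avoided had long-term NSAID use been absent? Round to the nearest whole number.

about 537 cases

p₁ = 0.88, p₀ = 0.33.
PN = (p₁ − p₀)/p₁ = (0.88 − 0.33) / 0.88 ≈ 0.62500.
Attributable cases ≈ PN × (exposed cases) = 0.62500 × 859 ≈ 536.88.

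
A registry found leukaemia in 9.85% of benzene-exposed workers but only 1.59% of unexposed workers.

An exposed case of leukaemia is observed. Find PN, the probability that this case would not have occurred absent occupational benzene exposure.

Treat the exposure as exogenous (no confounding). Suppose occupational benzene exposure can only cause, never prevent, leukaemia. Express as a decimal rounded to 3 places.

p₁ = 0.0985, p₀ = 0.0159.
Under exogeneity and monotonicity, PN = (p₁ − p₀) / p₁.
PN = (0.0985 − 0.0159) / 0.0985 = 0.0826 / 0.0985 ≈ 0.8386

PN ≈ 0.839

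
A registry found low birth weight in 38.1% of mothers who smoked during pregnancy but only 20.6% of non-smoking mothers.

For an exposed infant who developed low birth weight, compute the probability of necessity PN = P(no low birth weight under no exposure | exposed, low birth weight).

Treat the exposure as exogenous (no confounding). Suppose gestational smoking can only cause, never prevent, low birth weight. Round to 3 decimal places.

PN ≈ 0.459

p₁ = 0.381, p₀ = 0.206.
Under exogeneity and monotonicity, PN = (p₁ − p₀) / p₁.
PN = (0.381 − 0.206) / 0.381 = 0.175 / 0.381 ≈ 0.4593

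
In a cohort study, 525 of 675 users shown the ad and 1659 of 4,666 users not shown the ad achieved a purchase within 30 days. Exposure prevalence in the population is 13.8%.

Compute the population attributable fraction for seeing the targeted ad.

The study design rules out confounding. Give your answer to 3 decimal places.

PAF ≈ 0.141

p₁ = P(outcome | exposed) = 525/675 = 0.77778
p₀ = P(outcome | unexposed) = 1659/4666 = 0.35555
Overall risk P(Y=1) = π·p₁ + (1−π)·p₀ = 0.138×0.77778 + 0.862×0.35555 = 0.41382.
Under exogeneity, PAF = [P(Y=1) − p₀] / P(Y=1).
PAF = (0.41382 − 0.35555) / 0.41382 ≈ 0.1408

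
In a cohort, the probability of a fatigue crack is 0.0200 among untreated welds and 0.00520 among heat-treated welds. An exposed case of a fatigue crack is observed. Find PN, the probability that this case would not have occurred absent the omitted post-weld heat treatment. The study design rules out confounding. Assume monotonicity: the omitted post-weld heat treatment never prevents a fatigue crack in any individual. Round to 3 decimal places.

PN ≈ 0.740

Let p₁ = 0.02, p₀ = 0.0052.
Under exogeneity and monotonicity, PN = (p₁ − p₀) / p₁.
PN = (0.02 − 0.0052) / 0.02 = 0.0148 / 0.02 ≈ 0.7400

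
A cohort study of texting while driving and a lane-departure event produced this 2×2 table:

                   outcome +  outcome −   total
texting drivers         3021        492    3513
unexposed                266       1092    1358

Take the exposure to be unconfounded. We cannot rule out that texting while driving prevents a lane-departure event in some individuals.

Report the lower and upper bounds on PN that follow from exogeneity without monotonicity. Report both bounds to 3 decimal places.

p₁ = P(outcome | exposed) = 3021/3513 = 0.85995
p₀ = P(outcome | unexposed) = 266/1358 = 0.19588
Under exogeneity alone the bounds on PN are max{0,(p₁−p₀)/p₁} ≤ PN ≤ min{1,(1−p₀)/p₁}.
  lower = (p₁ − p₀)/p₁ = 0.66407 / 0.85995 ≈ 0.7722
  upper = min{1, (1 − p₀)/p₁} = 0.80412 / 0.85995 ≈ 0.9351

0.772 ≤ PN ≤ 0.935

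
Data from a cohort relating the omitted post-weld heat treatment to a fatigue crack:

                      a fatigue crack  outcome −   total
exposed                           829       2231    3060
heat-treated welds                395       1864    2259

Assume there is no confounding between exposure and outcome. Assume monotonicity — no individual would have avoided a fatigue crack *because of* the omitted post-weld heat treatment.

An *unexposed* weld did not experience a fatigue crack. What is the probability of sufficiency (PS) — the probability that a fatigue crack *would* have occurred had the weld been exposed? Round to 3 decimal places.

PS ≈ 0.116

p₁ = P(outcome | exposed) = 829/3060 = 0.27092
p₀ = P(outcome | unexposed) = 395/2259 = 0.17486
Under exogeneity and monotonicity, PS = (p₁ − p₀)/(1 − p₀).
PS = (0.27092 − 0.17486) / 0.82514 ≈ 0.1164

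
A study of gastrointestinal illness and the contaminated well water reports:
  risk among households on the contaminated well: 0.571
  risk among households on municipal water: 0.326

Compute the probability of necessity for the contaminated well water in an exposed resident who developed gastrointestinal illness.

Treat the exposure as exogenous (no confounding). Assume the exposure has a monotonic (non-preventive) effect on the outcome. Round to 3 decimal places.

Let p₁ = 0.571, p₀ = 0.326.
Under exogeneity and monotonicity, PN = (p₁ − p₀) / p₁.
PN = (0.571 − 0.326) / 0.571 = 0.245 / 0.571 ≈ 0.4291

PN ≈ 0.429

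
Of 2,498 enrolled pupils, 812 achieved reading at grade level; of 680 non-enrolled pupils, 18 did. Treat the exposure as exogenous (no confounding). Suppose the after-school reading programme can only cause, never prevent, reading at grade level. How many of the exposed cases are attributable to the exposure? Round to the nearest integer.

p₁ = P(outcome | exposed) = 812/2498 = 0.32506
p₀ = P(outcome | unexposed) = 18/680 = 0.026471
PN = (p₁ − p₀)/p₁ = (0.32506 − 0.026471) / 0.32506 ≈ 0.91857.
Attributable cases ≈ PN × (exposed cases) = 0.91857 × 812 ≈ 745.88.

about 746 cases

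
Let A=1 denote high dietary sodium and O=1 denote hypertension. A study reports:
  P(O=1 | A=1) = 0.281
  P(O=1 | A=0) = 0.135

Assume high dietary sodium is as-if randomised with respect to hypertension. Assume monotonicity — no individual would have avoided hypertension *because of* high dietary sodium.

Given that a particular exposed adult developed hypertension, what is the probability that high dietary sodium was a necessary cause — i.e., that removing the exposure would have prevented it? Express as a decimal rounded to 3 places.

PN ≈ 0.520

Let p₁ = 0.281, p₀ = 0.135.
Under exogeneity and monotonicity, PN = (p₁ − p₀) / p₁.
PN = (0.281 − 0.135) / 0.281 = 0.146 / 0.281 ≈ 0.5196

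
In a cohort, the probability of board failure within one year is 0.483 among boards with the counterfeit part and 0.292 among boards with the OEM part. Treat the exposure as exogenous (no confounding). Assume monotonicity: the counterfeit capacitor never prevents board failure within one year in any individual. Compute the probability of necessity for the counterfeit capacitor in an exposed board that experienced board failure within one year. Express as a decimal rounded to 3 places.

Let p₁ = 0.483, p₀ = 0.292.
Under exogeneity and monotonicity, PN = (p₁ − p₀) / p₁.
PN = (0.483 − 0.292) / 0.483 = 0.191 / 0.483 ≈ 0.3954

PN ≈ 0.395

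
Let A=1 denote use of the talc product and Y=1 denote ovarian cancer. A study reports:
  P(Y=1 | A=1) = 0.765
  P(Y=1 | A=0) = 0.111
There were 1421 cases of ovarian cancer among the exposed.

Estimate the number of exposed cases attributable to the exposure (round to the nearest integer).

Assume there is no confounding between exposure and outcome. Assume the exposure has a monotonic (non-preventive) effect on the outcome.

about 1215 cases

Let p₁ = 0.765, p₀ = 0.111.
PN = (p₁ − p₀)/p₁ = (0.765 − 0.111) / 0.765 ≈ 0.85490.
Attributable cases ≈ PN × (exposed cases) = 0.85490 × 1421 ≈ 1214.82.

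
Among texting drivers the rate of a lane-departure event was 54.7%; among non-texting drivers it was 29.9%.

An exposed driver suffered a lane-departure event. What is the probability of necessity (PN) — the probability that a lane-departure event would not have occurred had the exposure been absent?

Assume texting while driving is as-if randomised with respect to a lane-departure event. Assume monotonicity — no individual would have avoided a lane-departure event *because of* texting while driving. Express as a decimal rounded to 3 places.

p₁ = 0.547, p₀ = 0.299.
Under exogeneity and monotonicity, PN = (p₁ − p₀) / p₁.
PN = (0.547 − 0.299) / 0.547 = 0.248 / 0.547 ≈ 0.4534

PN ≈ 0.453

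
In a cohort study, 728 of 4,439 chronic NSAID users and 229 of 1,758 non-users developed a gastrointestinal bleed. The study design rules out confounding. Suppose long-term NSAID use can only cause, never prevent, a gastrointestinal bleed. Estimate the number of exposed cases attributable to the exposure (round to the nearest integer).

about 150 cases

p₁ = P(outcome | exposed) = 728/4439 = 0.164
p₀ = P(outcome | unexposed) = 229/1758 = 0.13026
PN = (p₁ − p₀)/p₁ = (0.164 − 0.13026) / 0.164 ≈ 0.20573.
Attributable cases ≈ PN × (exposed cases) = 0.20573 × 728 ≈ 149.77.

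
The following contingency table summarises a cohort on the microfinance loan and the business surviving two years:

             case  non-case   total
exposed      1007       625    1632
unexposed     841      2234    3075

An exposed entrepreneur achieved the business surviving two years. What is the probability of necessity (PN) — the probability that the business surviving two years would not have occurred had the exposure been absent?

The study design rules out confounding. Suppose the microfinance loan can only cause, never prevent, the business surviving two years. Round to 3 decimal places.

p₁ = P(outcome | exposed) = 1007/1632 = 0.61703
p₀ = P(outcome | unexposed) = 841/3075 = 0.2735
Under exogeneity and monotonicity, PN = (p₁ − p₀)/p₁.
PN = (0.61703 − 0.2735) / 0.61703 ≈ 0.5568

PN ≈ 0.557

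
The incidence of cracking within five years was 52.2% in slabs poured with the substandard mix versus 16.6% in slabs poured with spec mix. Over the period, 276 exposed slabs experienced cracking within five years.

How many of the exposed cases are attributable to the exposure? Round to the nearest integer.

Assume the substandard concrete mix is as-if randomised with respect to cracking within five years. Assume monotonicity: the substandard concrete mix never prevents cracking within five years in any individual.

about 188 cases

p₁ = 0.522, p₀ = 0.166.
PN = (p₁ − p₀)/p₁ = (0.522 − 0.166) / 0.522 ≈ 0.68199.
Attributable cases ≈ PN × (exposed cases) = 0.68199 × 276 ≈ 188.23.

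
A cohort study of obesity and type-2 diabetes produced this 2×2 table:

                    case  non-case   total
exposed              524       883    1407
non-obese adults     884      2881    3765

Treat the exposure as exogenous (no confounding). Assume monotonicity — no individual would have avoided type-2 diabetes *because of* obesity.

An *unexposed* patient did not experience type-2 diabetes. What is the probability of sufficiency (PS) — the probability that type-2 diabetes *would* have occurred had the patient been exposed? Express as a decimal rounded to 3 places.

PS ≈ 0.180

p₁ = P(outcome | exposed) = 524/1407 = 0.37242
p₀ = P(outcome | unexposed) = 884/3765 = 0.23479
Under exogeneity and monotonicity, PS = (p₁ − p₀) / (1 − p₀).
PS = (0.37242 − 0.23479) / (1 − 0.23479) = 0.13763 / 0.76521 ≈ 0.1799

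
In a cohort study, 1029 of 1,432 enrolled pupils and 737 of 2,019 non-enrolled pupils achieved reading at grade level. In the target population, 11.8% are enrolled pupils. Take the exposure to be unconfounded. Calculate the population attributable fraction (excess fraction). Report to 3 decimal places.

p₁ = P(outcome | exposed) = 1029/1432 = 0.71858
p₀ = P(outcome | unexposed) = 737/2019 = 0.36503
Overall risk P(Y=1) = π·p₁ + (1−π)·p₀ = 0.118×0.71858 + 0.882×0.36503 = 0.40675.
Under exogeneity, PAF = [P(Y=1) − p₀] / P(Y=1).
PAF = (0.40675 − 0.36503) / 0.40675 ≈ 0.1026

PAF ≈ 0.103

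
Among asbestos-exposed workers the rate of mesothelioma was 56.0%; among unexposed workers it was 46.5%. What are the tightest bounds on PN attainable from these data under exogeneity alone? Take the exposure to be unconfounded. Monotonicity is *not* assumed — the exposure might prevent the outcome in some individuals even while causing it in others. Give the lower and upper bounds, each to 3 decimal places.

p₁ = 0.56, p₀ = 0.465.
Under exogeneity alone the bounds on PN are max{0,(p₁−p₀)/p₁} ≤ PN ≤ min{1,(1−p₀)/p₁}.
  lower = (p₁ − p₀)/p₁ = 0.095 / 0.56 ≈ 0.1696
  upper = min{1, (1 − p₀)/p₁} = 0.535 / 0.56 ≈ 0.9554

0.170 ≤ PN ≤ 0.955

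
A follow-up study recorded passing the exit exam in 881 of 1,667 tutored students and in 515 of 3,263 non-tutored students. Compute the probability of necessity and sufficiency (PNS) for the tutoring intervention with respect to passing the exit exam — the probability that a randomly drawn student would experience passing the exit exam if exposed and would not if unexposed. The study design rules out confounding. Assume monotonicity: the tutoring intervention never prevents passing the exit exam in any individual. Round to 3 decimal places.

PNS ≈ 0.371

p₁ = P(outcome | exposed) = 881/1667 = 0.52849
p₀ = P(outcome | unexposed) = 515/3263 = 0.15783
Under exogeneity and monotonicity, PNS = p₁ − p₀.
PNS = 0.52849 − 0.15783 = 0.37066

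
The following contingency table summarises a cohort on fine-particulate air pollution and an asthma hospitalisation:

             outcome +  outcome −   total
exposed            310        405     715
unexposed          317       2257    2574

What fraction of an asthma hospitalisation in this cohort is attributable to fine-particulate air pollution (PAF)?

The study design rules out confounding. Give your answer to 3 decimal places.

PAF ≈ 0.354

p₁ = P(outcome | exposed) = 310/715 = 0.43357
p₀ = P(outcome | unexposed) = 317/2574 = 0.12315
Exposure prevalence π = 715/3289 = 0.21739; overall risk P(Y=1) = 0.19064.
Under exogeneity, PAF = [P(Y=1) − p₀]/P(Y=1).
PAF = (0.19064 − 0.12315) / 0.19064 ≈ 0.3540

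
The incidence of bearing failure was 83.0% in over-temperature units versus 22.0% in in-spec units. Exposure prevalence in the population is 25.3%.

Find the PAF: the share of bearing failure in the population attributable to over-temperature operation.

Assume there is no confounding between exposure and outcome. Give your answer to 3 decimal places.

PAF ≈ 0.412

p₁ = 0.83, p₀ = 0.22.
Overall risk P(Y=1) = π·p₁ + (1−π)·p₀ = 0.253×0.83 + 0.747×0.22 = 0.37433.
Under exogeneity, PAF = [P(Y=1) − p₀] / P(Y=1).
PAF = (0.37433 − 0.22) / 0.37433 ≈ 0.4123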